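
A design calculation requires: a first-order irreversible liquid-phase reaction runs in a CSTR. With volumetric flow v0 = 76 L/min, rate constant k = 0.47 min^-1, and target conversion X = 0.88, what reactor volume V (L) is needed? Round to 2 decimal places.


V = v0 * X / (k * (1 - X))
V = 76 * 0.88 / (0.47 * (1 - 0.88))
V = 66.88 / (0.47 * 0.12)
V = 66.88 / 0.0564
V = 1185.82 L


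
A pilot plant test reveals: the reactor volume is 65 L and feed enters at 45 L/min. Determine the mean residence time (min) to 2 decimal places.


tau = V / v0
tau = 65 / 45
tau = 1.44 min


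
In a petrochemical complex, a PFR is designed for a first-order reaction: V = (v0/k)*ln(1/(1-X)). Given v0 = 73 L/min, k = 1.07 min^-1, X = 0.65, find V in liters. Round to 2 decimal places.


V = (v0/k) * ln(1/(1-X))
V = (73/1.07) * ln(1/(1-0.65))
V = 68.224299 * ln(2.857143)
V = 68.224299 * 1.049822
V = 71.62 L


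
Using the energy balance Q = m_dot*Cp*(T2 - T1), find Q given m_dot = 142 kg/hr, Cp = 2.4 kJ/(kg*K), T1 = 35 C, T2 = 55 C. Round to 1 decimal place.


Q = m_dot * Cp * (T2 - T1)
Q = 142 * 2.4 * (55 - 35)
Q = 142 * 2.4 * 20
Q = 6816.0 kJ/hr


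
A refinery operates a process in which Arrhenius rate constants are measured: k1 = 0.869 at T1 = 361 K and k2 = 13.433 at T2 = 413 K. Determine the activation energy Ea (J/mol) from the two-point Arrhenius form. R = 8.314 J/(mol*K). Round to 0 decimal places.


Ea = R * ln(k2/k1) / (1/T1 - 1/T2)
ln(k2/k1) = ln(13.433/0.869) = 2.7381265
1/T1 - 1/T2 = 1/361 - 1/413 = 0.000348775596
Ea = 8.314 * 2.7381265 / 0.000348775596
Ea = 65271 J/mol


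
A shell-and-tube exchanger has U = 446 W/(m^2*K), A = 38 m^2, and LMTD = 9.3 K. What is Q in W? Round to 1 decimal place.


Q = U * A * LMTD
Q = 446 * 38 * 9.3
Q = 157616.4 W


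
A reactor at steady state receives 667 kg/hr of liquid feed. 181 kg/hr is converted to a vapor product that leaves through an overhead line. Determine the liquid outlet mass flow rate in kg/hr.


Steady-state mass balance on the main outlet: F_out = F_in - F_removed
F_out = 667 - 181
F_out = 486 kg/hr


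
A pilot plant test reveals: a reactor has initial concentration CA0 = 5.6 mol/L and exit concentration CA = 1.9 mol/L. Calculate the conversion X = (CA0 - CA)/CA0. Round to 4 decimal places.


X = (CA0 - CA) / CA0
X = (5.6 - 1.9) / 5.6
X = 3.7 / 5.6
X = 0.6607


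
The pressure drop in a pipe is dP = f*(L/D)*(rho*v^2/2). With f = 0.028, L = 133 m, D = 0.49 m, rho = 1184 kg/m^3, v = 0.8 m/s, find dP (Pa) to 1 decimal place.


dP = f * (L/D) * (rho*v^2/2)
dP = 0.028 * (133/0.49) * (1184*0.8^2/2)
L/D = 271.42857143
rho*v^2/2 = 1184*0.64/2 = 378.88
dP = 0.028 * 271.42857143 * 378.88
dP = 2879.5 Pa


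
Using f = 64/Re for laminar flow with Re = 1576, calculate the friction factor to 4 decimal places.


f = 64 / Re
f = 64 / 1576
f = 0.0406


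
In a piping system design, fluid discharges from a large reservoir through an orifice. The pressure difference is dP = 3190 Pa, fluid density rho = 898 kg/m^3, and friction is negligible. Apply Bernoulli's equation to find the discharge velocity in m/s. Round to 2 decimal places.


v = sqrt(2*dP/rho)
v = sqrt(2*3190/898)
v = sqrt(7.104677)
v = 2.67 m/s


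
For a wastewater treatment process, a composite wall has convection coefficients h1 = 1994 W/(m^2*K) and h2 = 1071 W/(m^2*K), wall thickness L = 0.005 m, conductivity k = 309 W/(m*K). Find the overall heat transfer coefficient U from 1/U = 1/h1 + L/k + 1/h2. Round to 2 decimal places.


1/U = 1/h1 + L/k + 1/h2
1/U = 1/1994 + 0.005/309 + 1/1071
1/U = 0.0005015045 + 1.61812e-05 + 0.0009337068
1/U = 0.0014513925
U = 688.99 W/(m^2*K)


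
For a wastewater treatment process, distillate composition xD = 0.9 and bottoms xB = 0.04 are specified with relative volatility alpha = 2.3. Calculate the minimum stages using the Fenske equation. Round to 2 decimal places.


N_min = ln((xD*(1-xB))/(xB*(1-xD))) / ln(alpha)
Numerator inside ln: 0.864 / 0.004 = 216.0
ln(216.0) = 5.375278
ln(alpha) = ln(2.3) = 0.832909
N_min = 5.375278 / 0.832909 = 6.45


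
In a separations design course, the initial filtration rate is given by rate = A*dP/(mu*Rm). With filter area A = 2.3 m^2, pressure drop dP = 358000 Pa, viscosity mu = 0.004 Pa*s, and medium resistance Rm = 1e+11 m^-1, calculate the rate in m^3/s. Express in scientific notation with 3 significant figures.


rate = A * dP / (mu * Rm)
rate = 2.3 * 358000 / (0.004 * 1e+11)
rate = 823400.0 / 4.000e+08
rate = 2.06e-03 m^3/s


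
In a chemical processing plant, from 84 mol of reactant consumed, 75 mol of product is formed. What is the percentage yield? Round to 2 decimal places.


Yield = (moles product / moles consumed) * 100%
Yield = (75 / 84) * 100
Yield = 0.8929 * 100
Yield = 89.29%


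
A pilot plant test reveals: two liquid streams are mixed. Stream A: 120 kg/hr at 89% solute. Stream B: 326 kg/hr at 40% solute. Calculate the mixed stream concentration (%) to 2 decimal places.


Mass balance on solute: F1*x1 + F2*x2 = F3*x3
F3 = F1 + F2 = 120 + 326 = 446 kg/hr
x3 = (F1*x1 + F2*x2)/F3
x3 = (120*0.89 + 326*0.4) / 446
x3 = 53.18%


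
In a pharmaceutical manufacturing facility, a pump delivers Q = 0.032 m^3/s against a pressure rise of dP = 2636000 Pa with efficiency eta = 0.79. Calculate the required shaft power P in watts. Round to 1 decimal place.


P = Q * dP / eta
P = 0.032 * 2636000 / 0.79
P = 84352.0 / 0.79
P = 106774.7 W


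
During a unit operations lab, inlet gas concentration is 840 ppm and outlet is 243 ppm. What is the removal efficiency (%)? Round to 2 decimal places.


Efficiency = (G_in - G_out) / G_in * 100%
Efficiency = (840 - 243) / 840 * 100
Efficiency = 597 / 840 * 100
Efficiency = 71.07%


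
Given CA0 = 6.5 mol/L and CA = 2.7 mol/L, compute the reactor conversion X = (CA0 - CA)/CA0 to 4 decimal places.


X = (CA0 - CA) / CA0
X = (6.5 - 2.7) / 6.5
X = 3.8 / 6.5
X = 0.5846


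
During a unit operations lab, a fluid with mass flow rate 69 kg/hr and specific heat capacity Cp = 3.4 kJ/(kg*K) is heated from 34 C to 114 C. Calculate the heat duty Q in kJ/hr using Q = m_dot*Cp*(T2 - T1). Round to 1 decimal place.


Q = m_dot * Cp * (T2 - T1)
Q = 69 * 3.4 * (114 - 34)
Q = 69 * 3.4 * 80
Q = 18768.0 kJ/hr


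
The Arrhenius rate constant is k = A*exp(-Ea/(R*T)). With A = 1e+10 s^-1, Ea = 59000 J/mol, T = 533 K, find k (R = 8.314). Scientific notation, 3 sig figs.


k = A * exp(-Ea/(R*T))
k = 1e+10 * exp(-59000 / (8.314 * 533))
k = 1e+10 * exp(-13.314191)
k = 1.65e+04


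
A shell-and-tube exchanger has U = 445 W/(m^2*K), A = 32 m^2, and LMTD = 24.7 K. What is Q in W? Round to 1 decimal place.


Q = U * A * LMTD
Q = 445 * 32 * 24.7
Q = 351728.0 W


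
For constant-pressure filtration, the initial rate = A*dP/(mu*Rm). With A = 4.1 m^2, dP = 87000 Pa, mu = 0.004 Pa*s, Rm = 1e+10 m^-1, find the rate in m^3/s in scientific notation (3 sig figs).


rate = A * dP / (mu * Rm)
rate = 4.1 * 87000 / (0.004 * 1e+10)
rate = 356700.0 / 4.000e+07
rate = 8.92e-03 m^3/s


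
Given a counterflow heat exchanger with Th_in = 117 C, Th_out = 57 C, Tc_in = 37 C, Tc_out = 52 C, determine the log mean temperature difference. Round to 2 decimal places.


dT1 = Th_in - Tc_out = 117 - 52 = 65
dT2 = Th_out - Tc_in = 57 - 37 = 20
LMTD = (dT1 - dT2) / ln(dT1/dT2)
LMTD = (65 - 20) / ln(65/20)
LMTD = 38.18 K


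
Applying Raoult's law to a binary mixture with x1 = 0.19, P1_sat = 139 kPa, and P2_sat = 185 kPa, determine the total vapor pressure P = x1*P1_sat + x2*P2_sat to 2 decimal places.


P = x1*P1_sat + x2*P2_sat
x2 = 1 - x1 = 1 - 0.19 = 0.81
P = 0.19*139 + 0.81*185
P = 26.41 + 149.85
P = 176.26 kPa


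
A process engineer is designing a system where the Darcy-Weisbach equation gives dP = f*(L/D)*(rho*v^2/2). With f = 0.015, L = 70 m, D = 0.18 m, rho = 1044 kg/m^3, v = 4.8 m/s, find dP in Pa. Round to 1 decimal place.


dP = f * (L/D) * (rho*v^2/2)
dP = 0.015 * (70/0.18) * (1044*4.8^2/2)
L/D = 388.88888889
rho*v^2/2 = 1044*23.04/2 = 12026.88
dP = 0.015 * 388.88888889 * 12026.88
dP = 70156.8 Pa


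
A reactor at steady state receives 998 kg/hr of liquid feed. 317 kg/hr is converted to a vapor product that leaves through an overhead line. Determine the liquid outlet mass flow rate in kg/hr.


Steady-state mass balance on the main outlet: F_out = F_in - F_removed
F_out = 998 - 317
F_out = 681 kg/hr


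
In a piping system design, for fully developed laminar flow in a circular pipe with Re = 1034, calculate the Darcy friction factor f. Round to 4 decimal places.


f = 64 / Re
f = 64 / 1034
f = 0.0619


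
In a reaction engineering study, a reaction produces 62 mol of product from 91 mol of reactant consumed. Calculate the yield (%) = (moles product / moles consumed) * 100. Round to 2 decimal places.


Yield = (moles product / moles consumed) * 100%
Yield = (62 / 91) * 100
Yield = 0.6813 * 100
Yield = 68.13%


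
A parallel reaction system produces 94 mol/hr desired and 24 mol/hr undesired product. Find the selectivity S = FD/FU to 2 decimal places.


S = desired product rate / undesired product rate
S = 94 / 24
S = 3.92


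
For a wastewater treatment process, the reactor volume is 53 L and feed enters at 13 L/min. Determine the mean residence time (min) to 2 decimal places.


tau = V / v0
tau = 53 / 13
tau = 4.08 min


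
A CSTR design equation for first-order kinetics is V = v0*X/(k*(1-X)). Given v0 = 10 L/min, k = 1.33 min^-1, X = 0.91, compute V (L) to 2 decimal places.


V = v0 * X / (k * (1 - X))
V = 10 * 0.91 / (1.33 * (1 - 0.91))
V = 9.1 / (1.33 * 0.09)
V = 9.1 / 0.1197
V = 76.02 L


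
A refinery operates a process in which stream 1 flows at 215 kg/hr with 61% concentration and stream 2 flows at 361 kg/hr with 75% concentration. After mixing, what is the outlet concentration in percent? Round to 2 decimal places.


Mass balance on solute: F1*x1 + F2*x2 = F3*x3
F3 = F1 + F2 = 215 + 361 = 576 kg/hr
x3 = (F1*x1 + F2*x2)/F3
x3 = (215*0.61 + 361*0.75) / 576
x3 = 69.77%


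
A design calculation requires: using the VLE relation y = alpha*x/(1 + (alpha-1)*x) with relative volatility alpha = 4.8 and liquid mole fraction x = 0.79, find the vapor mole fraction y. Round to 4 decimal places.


y = alpha*x / (1 + (alpha-1)*x)
y = 4.8*0.79 / (1 + (4.8-1)*0.79)
y = 3.792 / (1 + 3.002)
y = 3.792 / 4.002
y = 0.9475


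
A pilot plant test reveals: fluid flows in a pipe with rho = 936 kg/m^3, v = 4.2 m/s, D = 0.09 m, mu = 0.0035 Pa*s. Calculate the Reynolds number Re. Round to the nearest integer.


Re = rho * v * D / mu
Re = 936 * 4.2 * 0.09 / 0.0035
Re = 353.808 / 0.0035
Re = 101088


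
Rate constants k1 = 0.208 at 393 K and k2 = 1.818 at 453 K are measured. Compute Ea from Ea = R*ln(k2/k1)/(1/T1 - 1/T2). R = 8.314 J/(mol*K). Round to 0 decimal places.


Ea = R * ln(k2/k1) / (1/T1 - 1/T2)
ln(k2/k1) = ln(1.818/0.208) = 2.1679542
1/T1 - 1/T2 = 1/393 - 1/453 = 0.000337023743
Ea = 8.314 * 2.1679542 / 0.000337023743
Ea = 53481 J/mol


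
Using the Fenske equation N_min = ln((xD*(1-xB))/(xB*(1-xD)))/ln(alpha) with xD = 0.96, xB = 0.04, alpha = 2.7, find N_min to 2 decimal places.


N_min = ln((xD*(1-xB))/(xB*(1-xD))) / ln(alpha)
Numerator inside ln: 0.9216 / 0.0016 = 576.0
ln(576.0) = 6.356108
ln(alpha) = ln(2.7) = 0.993252
N_min = 6.356108 / 0.993252 = 6.40


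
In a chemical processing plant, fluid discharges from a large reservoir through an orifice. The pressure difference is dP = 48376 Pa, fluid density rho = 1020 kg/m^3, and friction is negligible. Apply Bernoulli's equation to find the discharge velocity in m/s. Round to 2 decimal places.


v = sqrt(2*dP/rho)
v = sqrt(2*48376/1020)
v = sqrt(94.854902)
v = 9.74 m/s


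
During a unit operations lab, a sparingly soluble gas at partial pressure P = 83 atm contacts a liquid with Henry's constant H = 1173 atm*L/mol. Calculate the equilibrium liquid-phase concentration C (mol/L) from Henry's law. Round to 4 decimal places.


C = P / H
C = 83 / 1173
C = 0.0708 mol/L


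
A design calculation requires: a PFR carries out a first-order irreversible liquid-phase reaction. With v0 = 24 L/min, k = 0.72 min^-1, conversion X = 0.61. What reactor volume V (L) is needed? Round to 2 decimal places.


V = (v0/k) * ln(1/(1-X))
V = (24/0.72) * ln(1/(1-0.61))
V = 33.333333 * ln(2.564103)
V = 33.333333 * 0.941609
V = 31.39 L


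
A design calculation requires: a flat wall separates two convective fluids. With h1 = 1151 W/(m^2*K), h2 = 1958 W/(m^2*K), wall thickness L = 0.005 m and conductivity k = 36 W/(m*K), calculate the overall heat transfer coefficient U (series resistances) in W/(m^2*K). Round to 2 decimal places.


1/U = 1/h1 + L/k + 1/h2
1/U = 1/1151 + 0.005/36 + 1/1958
1/U = 0.0008688097 + 0.0001388889 + 0.0005107252
1/U = 0.0015184238
U = 658.58 W/(m^2*K)


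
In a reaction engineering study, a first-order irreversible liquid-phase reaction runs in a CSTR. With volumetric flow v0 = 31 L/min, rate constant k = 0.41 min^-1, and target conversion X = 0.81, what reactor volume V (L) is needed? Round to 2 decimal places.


V = v0 * X / (k * (1 - X))
V = 31 * 0.81 / (0.41 * (1 - 0.81))
V = 25.11 / (0.41 * 0.19)
V = 25.11 / 0.0779
V = 322.34 L


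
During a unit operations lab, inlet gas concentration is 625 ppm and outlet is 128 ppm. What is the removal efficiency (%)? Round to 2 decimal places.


Efficiency = (G_in - G_out) / G_in * 100%
Efficiency = (625 - 128) / 625 * 100
Efficiency = 497 / 625 * 100
Efficiency = 79.52%


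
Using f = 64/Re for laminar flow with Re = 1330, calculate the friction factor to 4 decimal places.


f = 64 / Re
f = 64 / 1330
f = 0.0481


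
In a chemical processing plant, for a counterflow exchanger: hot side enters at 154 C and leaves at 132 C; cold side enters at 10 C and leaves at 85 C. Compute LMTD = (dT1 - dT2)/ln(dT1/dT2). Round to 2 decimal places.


dT1 = Th_in - Tc_out = 154 - 85 = 69
dT2 = Th_out - Tc_in = 132 - 10 = 122
LMTD = (dT1 - dT2) / ln(dT1/dT2)
LMTD = (69 - 122) / ln(69/122)
LMTD = 93.00 K


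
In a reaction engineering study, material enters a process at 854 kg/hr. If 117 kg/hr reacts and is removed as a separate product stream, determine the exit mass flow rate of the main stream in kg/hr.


Steady-state mass balance on the main outlet: F_out = F_in - F_removed
F_out = 854 - 117
F_out = 737 kg/hr


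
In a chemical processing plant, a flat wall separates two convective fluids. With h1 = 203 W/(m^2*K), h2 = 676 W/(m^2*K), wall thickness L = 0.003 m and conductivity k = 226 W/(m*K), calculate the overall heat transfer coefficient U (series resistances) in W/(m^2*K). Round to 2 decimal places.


1/U = 1/h1 + L/k + 1/h2
1/U = 1/203 + 0.003/226 + 1/676
1/U = 0.0049261084 + 1.32743e-05 + 0.0014792899
1/U = 0.0064186726
U = 155.80 W/(m^2*K)


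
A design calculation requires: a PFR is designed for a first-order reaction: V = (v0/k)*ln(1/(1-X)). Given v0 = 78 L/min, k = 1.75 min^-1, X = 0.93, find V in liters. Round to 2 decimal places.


V = (v0/k) * ln(1/(1-X))
V = (78/1.75) * ln(1/(1-0.93))
V = 44.571429 * ln(14.285714)
V = 44.571429 * 2.65926
V = 118.53 L


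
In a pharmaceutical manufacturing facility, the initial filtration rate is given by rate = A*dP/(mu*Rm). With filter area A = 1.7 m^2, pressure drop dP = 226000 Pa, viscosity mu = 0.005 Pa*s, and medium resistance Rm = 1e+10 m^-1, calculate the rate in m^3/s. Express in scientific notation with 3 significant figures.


rate = A * dP / (mu * Rm)
rate = 1.7 * 226000 / (0.005 * 1e+10)
rate = 384200.0 / 5.000e+07
rate = 7.68e-03 m^3/s


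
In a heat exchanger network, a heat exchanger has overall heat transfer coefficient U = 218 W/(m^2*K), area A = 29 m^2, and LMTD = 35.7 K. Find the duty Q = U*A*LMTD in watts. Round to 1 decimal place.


Q = U * A * LMTD
Q = 218 * 29 * 35.7
Q = 225695.4 W


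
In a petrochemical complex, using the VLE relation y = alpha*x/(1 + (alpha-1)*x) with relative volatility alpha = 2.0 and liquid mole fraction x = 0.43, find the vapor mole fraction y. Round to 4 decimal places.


y = alpha*x / (1 + (alpha-1)*x)
y = 2.0*0.43 / (1 + (2.0-1)*0.43)
y = 0.86 / (1 + 0.43)
y = 0.86 / 1.43
y = 0.6014


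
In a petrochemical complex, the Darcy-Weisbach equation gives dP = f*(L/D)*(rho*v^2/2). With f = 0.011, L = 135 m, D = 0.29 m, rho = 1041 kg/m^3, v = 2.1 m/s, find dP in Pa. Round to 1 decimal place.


dP = f * (L/D) * (rho*v^2/2)
dP = 0.011 * (135/0.29) * (1041*2.1^2/2)
L/D = 465.51724138
rho*v^2/2 = 1041*4.41/2 = 2295.405
dP = 0.011 * 465.51724138 * 2295.405
dP = 11754.1 Pa


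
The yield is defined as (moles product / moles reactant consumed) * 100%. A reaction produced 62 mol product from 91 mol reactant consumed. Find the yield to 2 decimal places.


Yield = (moles product / moles consumed) * 100%
Yield = (62 / 91) * 100
Yield = 0.6813 * 100
Yield = 68.13%


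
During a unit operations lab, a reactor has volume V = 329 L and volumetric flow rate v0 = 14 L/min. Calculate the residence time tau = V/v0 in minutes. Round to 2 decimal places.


tau = V / v0
tau = 329 / 14
tau = 23.50 min


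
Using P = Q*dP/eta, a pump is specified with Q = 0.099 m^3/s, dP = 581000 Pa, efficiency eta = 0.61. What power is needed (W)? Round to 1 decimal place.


P = Q * dP / eta
P = 0.099 * 581000 / 0.61
P = 57519.0 / 0.61
P = 94293.4 W


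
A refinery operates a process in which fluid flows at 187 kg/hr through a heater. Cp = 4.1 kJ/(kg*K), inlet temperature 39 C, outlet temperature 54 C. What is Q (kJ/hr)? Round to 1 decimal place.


Q = m_dot * Cp * (T2 - T1)
Q = 187 * 4.1 * (54 - 39)
Q = 187 * 4.1 * 15
Q = 11500.5 kJ/hr


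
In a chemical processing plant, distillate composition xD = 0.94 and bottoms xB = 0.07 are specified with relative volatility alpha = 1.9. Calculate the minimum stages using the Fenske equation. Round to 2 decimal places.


N_min = ln((xD*(1-xB))/(xB*(1-xD))) / ln(alpha)
Numerator inside ln: 0.8742 / 0.0042 = 208.142857
ln(208.142857) = 5.338225
ln(alpha) = ln(1.9) = 0.641854
N_min = 5.338225 / 0.641854 = 8.32


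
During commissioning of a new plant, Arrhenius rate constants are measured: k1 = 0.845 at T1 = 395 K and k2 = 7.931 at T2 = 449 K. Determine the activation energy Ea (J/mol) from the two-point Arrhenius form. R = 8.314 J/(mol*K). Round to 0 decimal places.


Ea = R * ln(k2/k1) / (1/T1 - 1/T2)
ln(k2/k1) = ln(7.931/0.845) = 2.2391978
1/T1 - 1/T2 = 1/395 - 1/449 = 0.000304474077
Ea = 8.314 * 2.2391978 / 0.000304474077
Ea = 61144 J/mol


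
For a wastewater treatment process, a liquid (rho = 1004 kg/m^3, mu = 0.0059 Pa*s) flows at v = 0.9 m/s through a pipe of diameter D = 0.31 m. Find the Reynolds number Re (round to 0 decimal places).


Re = rho * v * D / mu
Re = 1004 * 0.9 * 0.31 / 0.0059
Re = 280.116 / 0.0059
Re = 47477


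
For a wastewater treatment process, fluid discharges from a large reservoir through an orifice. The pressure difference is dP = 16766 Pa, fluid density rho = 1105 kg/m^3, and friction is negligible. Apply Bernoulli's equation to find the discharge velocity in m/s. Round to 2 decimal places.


v = sqrt(2*dP/rho)
v = sqrt(2*16766/1105)
v = sqrt(30.345701)
v = 5.51 m/s


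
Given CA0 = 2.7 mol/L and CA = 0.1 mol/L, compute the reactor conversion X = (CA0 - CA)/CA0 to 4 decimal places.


X = (CA0 - CA) / CA0
X = (2.7 - 0.1) / 2.7
X = 2.6 / 2.7
X = 0.9630


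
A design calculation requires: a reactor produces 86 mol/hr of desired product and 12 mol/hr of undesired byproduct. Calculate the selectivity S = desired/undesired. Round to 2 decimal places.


S = desired product rate / undesired product rate
S = 86 / 12
S = 7.17


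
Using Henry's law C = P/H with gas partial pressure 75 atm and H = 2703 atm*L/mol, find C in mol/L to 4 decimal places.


C = P / H
C = 75 / 2703
C = 0.0277 mol/L


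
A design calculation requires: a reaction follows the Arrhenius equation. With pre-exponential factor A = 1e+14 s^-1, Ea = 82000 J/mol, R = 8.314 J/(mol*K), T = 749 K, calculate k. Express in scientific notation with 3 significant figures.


k = A * exp(-Ea/(R*T))
k = 1e+14 * exp(-82000 / (8.314 * 749))
k = 1e+14 * exp(-13.168067)
k = 1.91e+08


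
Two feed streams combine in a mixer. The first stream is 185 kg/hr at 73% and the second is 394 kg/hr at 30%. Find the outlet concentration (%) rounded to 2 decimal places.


Mass balance on solute: F1*x1 + F2*x2 = F3*x3
F3 = F1 + F2 = 185 + 394 = 579 kg/hr
x3 = (F1*x1 + F2*x2)/F3
x3 = (185*0.73 + 394*0.3) / 579
x3 = 43.74%


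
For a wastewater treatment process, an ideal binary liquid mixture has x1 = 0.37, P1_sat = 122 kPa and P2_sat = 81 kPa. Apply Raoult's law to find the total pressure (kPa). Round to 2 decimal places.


P = x1*P1_sat + x2*P2_sat
x2 = 1 - x1 = 1 - 0.37 = 0.63
P = 0.37*122 + 0.63*81
P = 45.14 + 51.03
P = 96.17 kPa


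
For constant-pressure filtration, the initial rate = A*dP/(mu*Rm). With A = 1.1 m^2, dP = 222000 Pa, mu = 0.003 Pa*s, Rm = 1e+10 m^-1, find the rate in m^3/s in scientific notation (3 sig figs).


rate = A * dP / (mu * Rm)
rate = 1.1 * 222000 / (0.003 * 1e+10)
rate = 244200.0 / 3.000e+07
rate = 8.14e-03 m^3/s


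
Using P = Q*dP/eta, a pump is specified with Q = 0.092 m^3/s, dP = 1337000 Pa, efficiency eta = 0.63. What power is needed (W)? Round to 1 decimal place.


P = Q * dP / eta
P = 0.092 * 1337000 / 0.63
P = 123004.0 / 0.63
P = 195244.4 W


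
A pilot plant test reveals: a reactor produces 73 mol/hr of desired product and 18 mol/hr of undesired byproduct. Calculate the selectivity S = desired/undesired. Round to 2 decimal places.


S = desired product rate / undesired product rate
S = 73 / 18
S = 4.06


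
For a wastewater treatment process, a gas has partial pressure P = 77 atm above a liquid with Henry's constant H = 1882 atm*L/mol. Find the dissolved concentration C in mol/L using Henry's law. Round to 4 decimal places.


C = P / H
C = 77 / 1882
C = 0.0409 mol/L


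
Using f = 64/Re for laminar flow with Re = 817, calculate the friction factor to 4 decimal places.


f = 64 / Re
f = 64 / 817
f = 0.0783


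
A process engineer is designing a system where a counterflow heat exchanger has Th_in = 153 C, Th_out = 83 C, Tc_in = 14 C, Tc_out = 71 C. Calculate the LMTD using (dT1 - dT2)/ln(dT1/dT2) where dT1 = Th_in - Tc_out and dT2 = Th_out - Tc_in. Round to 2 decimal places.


dT1 = Th_in - Tc_out = 153 - 71 = 82
dT2 = Th_out - Tc_in = 83 - 14 = 69
LMTD = (dT1 - dT2) / ln(dT1/dT2)
LMTD = (82 - 69) / ln(82/69)
LMTD = 75.31 K


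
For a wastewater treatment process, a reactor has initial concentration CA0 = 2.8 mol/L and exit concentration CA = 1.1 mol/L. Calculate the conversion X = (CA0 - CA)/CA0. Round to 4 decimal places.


X = (CA0 - CA) / CA0
X = (2.8 - 1.1) / 2.8
X = 1.7 / 2.8
X = 0.6071


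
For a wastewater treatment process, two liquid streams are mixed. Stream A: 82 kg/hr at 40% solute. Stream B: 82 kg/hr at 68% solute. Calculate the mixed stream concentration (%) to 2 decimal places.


Mass balance on solute: F1*x1 + F2*x2 = F3*x3
F3 = F1 + F2 = 82 + 82 = 164 kg/hr
x3 = (F1*x1 + F2*x2)/F3
x3 = (82*0.4 + 82*0.68) / 164
x3 = 54.00%


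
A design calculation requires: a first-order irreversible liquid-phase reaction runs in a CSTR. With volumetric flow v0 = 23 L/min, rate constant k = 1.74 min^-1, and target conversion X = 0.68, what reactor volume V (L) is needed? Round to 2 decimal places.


V = v0 * X / (k * (1 - X))
V = 23 * 0.68 / (1.74 * (1 - 0.68))
V = 15.64 / (1.74 * 0.32)
V = 15.64 / 0.5568
V = 28.09 L


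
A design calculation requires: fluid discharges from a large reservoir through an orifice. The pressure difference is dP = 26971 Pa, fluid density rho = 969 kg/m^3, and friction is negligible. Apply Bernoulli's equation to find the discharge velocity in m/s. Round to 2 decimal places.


v = sqrt(2*dP/rho)
v = sqrt(2*26971/969)
v = sqrt(55.667699)
v = 7.46 m/s


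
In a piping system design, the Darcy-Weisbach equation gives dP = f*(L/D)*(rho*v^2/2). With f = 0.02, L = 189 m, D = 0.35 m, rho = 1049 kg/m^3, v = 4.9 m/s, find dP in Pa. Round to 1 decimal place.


dP = f * (L/D) * (rho*v^2/2)
dP = 0.02 * (189/0.35) * (1049*4.9^2/2)
L/D = 540.0
rho*v^2/2 = 1049*24.01/2 = 12593.245
dP = 0.02 * 540.0 * 12593.245
dP = 136007.0 Pa


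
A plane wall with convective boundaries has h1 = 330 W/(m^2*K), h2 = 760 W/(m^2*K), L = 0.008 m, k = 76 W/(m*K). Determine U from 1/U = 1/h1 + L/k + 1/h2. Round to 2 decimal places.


1/U = 1/h1 + L/k + 1/h2
1/U = 1/330 + 0.008/76 + 1/760
1/U = 0.003030303 + 0.0001052632 + 0.0013157895
1/U = 0.0044513557
U = 224.65 W/(m^2*K)


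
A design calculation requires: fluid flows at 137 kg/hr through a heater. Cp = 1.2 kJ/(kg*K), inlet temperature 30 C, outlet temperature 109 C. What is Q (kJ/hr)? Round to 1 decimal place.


Q = m_dot * Cp * (T2 - T1)
Q = 137 * 1.2 * (109 - 30)
Q = 137 * 1.2 * 79
Q = 12987.6 kJ/hr


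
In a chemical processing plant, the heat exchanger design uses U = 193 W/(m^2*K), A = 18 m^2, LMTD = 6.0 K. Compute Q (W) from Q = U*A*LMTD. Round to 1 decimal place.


Q = U * A * LMTD
Q = 193 * 18 * 6.0
Q = 20844.0 W


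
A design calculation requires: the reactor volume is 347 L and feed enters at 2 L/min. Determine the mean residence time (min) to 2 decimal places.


tau = V / v0
tau = 347 / 2
tau = 173.50 min


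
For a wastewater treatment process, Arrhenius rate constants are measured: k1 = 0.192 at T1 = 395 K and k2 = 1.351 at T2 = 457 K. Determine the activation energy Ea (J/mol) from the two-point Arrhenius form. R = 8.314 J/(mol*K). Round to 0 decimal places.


Ea = R * ln(k2/k1) / (1/T1 - 1/T2)
ln(k2/k1) = ln(1.351/0.192) = 1.951105
1/T1 - 1/T2 = 1/395 - 1/457 = 0.000343461762
Ea = 8.314 * 1.951105 / 0.000343461762
Ea = 47229 J/mol


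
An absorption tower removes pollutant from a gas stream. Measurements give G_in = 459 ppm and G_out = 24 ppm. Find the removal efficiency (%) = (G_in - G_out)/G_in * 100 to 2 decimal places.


Efficiency = (G_in - G_out) / G_in * 100%
Efficiency = (459 - 24) / 459 * 100
Efficiency = 435 / 459 * 100
Efficiency = 94.77%


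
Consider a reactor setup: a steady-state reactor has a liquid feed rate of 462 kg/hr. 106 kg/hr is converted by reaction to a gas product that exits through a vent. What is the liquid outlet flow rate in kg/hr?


Steady-state mass balance on the main outlet: F_out = F_in - F_removed
F_out = 462 - 106
F_out = 356 kg/hr


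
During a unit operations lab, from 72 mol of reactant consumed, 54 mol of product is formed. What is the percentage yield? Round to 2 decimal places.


Yield = (moles product / moles consumed) * 100%
Yield = (54 / 72) * 100
Yield = 0.75 * 100
Yield = 75.00%


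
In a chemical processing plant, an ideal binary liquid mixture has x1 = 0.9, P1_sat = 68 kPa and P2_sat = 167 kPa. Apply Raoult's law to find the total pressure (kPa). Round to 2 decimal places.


P = x1*P1_sat + x2*P2_sat
x2 = 1 - x1 = 1 - 0.9 = 0.1
P = 0.9*68 + 0.1*167
P = 61.2 + 16.7
P = 77.90 kPa


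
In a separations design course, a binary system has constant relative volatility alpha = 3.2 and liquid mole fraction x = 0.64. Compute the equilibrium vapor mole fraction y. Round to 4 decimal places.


y = alpha*x / (1 + (alpha-1)*x)
y = 3.2*0.64 / (1 + (3.2-1)*0.64)
y = 2.048 / (1 + 1.408)
y = 2.048 / 2.408
y = 0.8505


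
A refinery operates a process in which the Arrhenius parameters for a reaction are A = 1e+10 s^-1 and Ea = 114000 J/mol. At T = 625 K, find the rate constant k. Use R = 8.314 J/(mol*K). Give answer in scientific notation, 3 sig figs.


k = A * exp(-Ea/(R*T))
k = 1e+10 * exp(-114000 / (8.314 * 625))
k = 1e+10 * exp(-21.938898)
k = 2.97e+00


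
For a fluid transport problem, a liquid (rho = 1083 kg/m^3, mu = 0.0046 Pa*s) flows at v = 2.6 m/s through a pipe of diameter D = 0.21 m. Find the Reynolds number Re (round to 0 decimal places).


Re = rho * v * D / mu
Re = 1083 * 2.6 * 0.21 / 0.0046
Re = 591.318 / 0.0046
Re = 128547


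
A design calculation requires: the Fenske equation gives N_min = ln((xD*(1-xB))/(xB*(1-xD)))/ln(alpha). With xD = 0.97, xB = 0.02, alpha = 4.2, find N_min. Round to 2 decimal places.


N_min = ln((xD*(1-xB))/(xB*(1-xD))) / ln(alpha)
Numerator inside ln: 0.9506 / 0.0006 = 1584.333333
ln(1584.333333) = 7.367919
ln(alpha) = ln(4.2) = 1.435085
N_min = 7.367919 / 1.435085 = 5.13


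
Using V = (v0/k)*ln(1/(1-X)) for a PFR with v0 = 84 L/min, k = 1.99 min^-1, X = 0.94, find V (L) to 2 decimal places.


V = (v0/k) * ln(1/(1-X))
V = (84/1.99) * ln(1/(1-0.94))
V = 42.211055 * ln(16.666667)
V = 42.211055 * 2.813411
V = 118.76 L


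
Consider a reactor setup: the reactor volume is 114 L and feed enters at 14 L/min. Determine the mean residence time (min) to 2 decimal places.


tau = V / v0
tau = 114 / 14
tau = 8.14 min


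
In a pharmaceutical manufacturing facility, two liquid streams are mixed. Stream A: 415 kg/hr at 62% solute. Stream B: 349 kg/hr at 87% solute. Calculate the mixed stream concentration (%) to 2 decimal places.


Mass balance on solute: F1*x1 + F2*x2 = F3*x3
F3 = F1 + F2 = 415 + 349 = 764 kg/hr
x3 = (F1*x1 + F2*x2)/F3
x3 = (415*0.62 + 349*0.87) / 764
x3 = 73.42%


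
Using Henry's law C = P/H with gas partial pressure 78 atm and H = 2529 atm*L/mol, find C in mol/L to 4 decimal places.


C = P / H
C = 78 / 2529
C = 0.0308 mol/L


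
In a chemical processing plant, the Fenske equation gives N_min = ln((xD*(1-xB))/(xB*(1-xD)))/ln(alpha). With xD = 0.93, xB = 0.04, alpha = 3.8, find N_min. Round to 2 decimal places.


N_min = ln((xD*(1-xB))/(xB*(1-xD))) / ln(alpha)
Numerator inside ln: 0.8928 / 0.0028 = 318.857143
ln(318.857143) = 5.764743
ln(alpha) = ln(3.8) = 1.335001
N_min = 5.764743 / 1.335001 = 4.32


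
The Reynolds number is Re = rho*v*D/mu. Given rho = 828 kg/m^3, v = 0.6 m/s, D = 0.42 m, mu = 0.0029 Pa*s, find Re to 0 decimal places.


Re = rho * v * D / mu
Re = 828 * 0.6 * 0.42 / 0.0029
Re = 208.656 / 0.0029
Re = 71950


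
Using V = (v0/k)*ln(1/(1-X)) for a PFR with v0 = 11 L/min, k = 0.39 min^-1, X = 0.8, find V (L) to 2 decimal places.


V = (v0/k) * ln(1/(1-X))
V = (11/0.39) * ln(1/(1-0.8))
V = 28.205128 * ln(5.0)
V = 28.205128 * 1.609438
V = 45.39 L


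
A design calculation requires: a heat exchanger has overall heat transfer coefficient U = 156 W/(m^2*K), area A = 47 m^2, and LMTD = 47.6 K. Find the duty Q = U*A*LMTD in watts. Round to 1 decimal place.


Q = U * A * LMTD
Q = 156 * 47 * 47.6
Q = 349003.2 W


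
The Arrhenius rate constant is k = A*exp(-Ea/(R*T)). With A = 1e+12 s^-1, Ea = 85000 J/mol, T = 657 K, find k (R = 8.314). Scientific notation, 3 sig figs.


k = A * exp(-Ea/(R*T))
k = 1e+12 * exp(-85000 / (8.314 * 657))
k = 1e+12 * exp(-15.561216)
k = 1.75e+05


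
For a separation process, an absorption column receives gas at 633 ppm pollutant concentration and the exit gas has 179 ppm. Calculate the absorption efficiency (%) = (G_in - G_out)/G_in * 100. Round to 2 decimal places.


Efficiency = (G_in - G_out) / G_in * 100%
Efficiency = (633 - 179) / 633 * 100
Efficiency = 454 / 633 * 100
Efficiency = 71.72%


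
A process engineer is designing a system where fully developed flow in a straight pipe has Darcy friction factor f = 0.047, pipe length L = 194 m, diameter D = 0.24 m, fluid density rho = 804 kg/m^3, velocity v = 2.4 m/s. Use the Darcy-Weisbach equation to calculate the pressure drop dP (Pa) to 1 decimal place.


dP = f * (L/D) * (rho*v^2/2)
dP = 0.047 * (194/0.24) * (804*2.4^2/2)
L/D = 808.33333333
rho*v^2/2 = 804*5.76/2 = 2315.52
dP = 0.047 * 808.33333333 * 2315.52
dP = 87970.5 Pa


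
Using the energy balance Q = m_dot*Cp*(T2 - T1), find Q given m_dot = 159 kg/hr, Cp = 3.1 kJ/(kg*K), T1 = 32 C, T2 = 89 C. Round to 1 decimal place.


Q = m_dot * Cp * (T2 - T1)
Q = 159 * 3.1 * (89 - 32)
Q = 159 * 3.1 * 57
Q = 28095.3 kJ/hr


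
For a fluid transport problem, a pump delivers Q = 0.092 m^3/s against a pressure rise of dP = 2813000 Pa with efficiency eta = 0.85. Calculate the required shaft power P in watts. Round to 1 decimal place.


P = Q * dP / eta
P = 0.092 * 2813000 / 0.85
P = 258796.0 / 0.85
P = 304465.9 W


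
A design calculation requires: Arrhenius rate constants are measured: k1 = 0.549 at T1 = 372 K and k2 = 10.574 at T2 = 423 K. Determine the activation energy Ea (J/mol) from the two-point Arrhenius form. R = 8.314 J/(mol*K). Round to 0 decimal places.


Ea = R * ln(k2/k1) / (1/T1 - 1/T2)
ln(k2/k1) = ln(10.574/0.549) = 2.958055
1/T1 - 1/T2 = 1/372 - 1/423 = 0.000324105849
Ea = 8.314 * 2.958055 / 0.000324105849
Ea = 75880 J/mol


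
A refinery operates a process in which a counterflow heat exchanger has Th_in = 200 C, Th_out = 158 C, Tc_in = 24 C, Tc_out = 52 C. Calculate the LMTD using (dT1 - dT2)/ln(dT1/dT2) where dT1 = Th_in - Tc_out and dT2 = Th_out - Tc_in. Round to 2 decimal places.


dT1 = Th_in - Tc_out = 200 - 52 = 148
dT2 = Th_out - Tc_in = 158 - 24 = 134
LMTD = (dT1 - dT2) / ln(dT1/dT2)
LMTD = (148 - 134) / ln(148/134)
LMTD = 140.88 K


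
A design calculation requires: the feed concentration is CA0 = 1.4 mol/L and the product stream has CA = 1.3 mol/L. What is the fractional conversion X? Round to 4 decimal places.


X = (CA0 - CA) / CA0
X = (1.4 - 1.3) / 1.4
X = 0.1 / 1.4
X = 0.0714


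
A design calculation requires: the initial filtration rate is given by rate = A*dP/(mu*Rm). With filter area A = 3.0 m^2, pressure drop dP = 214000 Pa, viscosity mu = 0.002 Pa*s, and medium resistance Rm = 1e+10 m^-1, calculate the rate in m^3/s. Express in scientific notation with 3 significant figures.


rate = A * dP / (mu * Rm)
rate = 3.0 * 214000 / (0.002 * 1e+10)
rate = 642000.0 / 2.000e+07
rate = 3.21e-02 m^3/s


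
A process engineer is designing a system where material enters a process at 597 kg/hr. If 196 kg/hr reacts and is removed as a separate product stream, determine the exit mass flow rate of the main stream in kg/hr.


Steady-state mass balance on the main outlet: F_out = F_in - F_removed
F_out = 597 - 196
F_out = 401 kg/hr


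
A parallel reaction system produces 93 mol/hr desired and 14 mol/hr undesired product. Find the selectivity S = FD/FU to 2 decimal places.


S = desired product rate / undesired product rate
S = 93 / 14
S = 6.64


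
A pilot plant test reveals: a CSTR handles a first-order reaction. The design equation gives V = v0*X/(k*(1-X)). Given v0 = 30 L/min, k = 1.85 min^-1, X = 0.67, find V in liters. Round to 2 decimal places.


V = v0 * X / (k * (1 - X))
V = 30 * 0.67 / (1.85 * (1 - 0.67))
V = 20.1 / (1.85 * 0.33)
V = 20.1 / 0.6105
V = 32.92 L


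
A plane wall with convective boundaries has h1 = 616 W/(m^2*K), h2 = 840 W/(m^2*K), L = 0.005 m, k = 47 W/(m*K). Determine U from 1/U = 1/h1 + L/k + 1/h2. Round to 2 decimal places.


1/U = 1/h1 + L/k + 1/h2
1/U = 1/616 + 0.005/47 + 1/840
1/U = 0.0016233766 + 0.000106383 + 0.0011904762
1/U = 0.0029202358
U = 342.44 W/(m^2*K)


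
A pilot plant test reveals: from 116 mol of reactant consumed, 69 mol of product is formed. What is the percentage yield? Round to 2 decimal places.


Yield = (moles product / moles consumed) * 100%
Yield = (69 / 116) * 100
Yield = 0.5948 * 100
Yield = 59.48%


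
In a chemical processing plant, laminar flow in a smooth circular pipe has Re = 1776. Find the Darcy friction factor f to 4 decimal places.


f = 64 / Re
f = 64 / 1776
f = 0.0360


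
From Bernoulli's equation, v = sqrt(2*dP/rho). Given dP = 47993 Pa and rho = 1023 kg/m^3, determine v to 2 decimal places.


v = sqrt(2*dP/rho)
v = sqrt(2*47993/1023)
v = sqrt(93.827957)
v = 9.69 m/s


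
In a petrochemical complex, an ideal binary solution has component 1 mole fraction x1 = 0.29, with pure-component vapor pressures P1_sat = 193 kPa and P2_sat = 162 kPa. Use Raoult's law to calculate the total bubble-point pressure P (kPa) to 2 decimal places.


P = x1*P1_sat + x2*P2_sat
x2 = 1 - x1 = 1 - 0.29 = 0.71
P = 0.29*193 + 0.71*162
P = 55.97 + 115.02
P = 170.99 kPa


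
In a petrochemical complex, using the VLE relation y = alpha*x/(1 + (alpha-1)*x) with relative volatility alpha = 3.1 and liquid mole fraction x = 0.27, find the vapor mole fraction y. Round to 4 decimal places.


y = alpha*x / (1 + (alpha-1)*x)
y = 3.1*0.27 / (1 + (3.1-1)*0.27)
y = 0.837 / (1 + 0.567)
y = 0.837 / 1.567
y = 0.5341


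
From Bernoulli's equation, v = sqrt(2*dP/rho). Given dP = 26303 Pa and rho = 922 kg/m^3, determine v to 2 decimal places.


v = sqrt(2*dP/rho)
v = sqrt(2*26303/922)
v = sqrt(57.056399)
v = 7.55 m/s


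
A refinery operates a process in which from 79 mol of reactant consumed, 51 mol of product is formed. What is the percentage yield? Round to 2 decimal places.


Yield = (moles product / moles consumed) * 100%
Yield = (51 / 79) * 100
Yield = 0.6456 * 100
Yield = 64.56%


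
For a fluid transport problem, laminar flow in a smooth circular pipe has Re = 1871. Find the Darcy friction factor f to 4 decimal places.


f = 64 / Re
f = 64 / 1871
f = 0.0342


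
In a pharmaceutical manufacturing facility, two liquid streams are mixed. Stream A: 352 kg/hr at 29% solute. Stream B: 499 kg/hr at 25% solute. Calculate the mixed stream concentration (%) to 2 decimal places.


Mass balance on solute: F1*x1 + F2*x2 = F3*x3
F3 = F1 + F2 = 352 + 499 = 851 kg/hr
x3 = (F1*x1 + F2*x2)/F3
x3 = (352*0.29 + 499*0.25) / 851
x3 = 26.65%


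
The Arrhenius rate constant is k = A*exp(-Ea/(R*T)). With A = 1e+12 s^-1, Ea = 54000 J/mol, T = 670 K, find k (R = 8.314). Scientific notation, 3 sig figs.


k = A * exp(-Ea/(R*T))
k = 1e+12 * exp(-54000 / (8.314 * 670))
k = 1e+12 * exp(-9.694132)
k = 6.16e+07


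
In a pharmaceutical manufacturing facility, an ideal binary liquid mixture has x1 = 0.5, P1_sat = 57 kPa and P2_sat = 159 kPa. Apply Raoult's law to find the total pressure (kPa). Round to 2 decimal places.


P = x1*P1_sat + x2*P2_sat
x2 = 1 - x1 = 1 - 0.5 = 0.5
P = 0.5*57 + 0.5*159
P = 28.5 + 79.5
P = 108.00 kPa


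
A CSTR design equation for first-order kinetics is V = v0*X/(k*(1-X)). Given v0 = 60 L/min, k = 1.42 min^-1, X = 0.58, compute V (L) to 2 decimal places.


V = v0 * X / (k * (1 - X))
V = 60 * 0.58 / (1.42 * (1 - 0.58))
V = 34.8 / (1.42 * 0.42)
V = 34.8 / 0.5964
V = 58.35 L


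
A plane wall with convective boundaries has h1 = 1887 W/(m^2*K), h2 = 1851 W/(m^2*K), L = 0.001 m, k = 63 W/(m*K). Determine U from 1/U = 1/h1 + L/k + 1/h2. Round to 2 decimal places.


1/U = 1/h1 + L/k + 1/h2
1/U = 1/1887 + 0.001/63 + 1/1851
1/U = 0.0005299417 + 1.5873e-05 + 0.0005402485
1/U = 0.0010860632
U = 920.76 W/(m^2*K)


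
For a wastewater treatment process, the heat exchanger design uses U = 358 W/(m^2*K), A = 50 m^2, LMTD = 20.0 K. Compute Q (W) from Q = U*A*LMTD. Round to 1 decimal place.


Q = U * A * LMTD
Q = 358 * 50 * 20.0
Q = 358000.0 W


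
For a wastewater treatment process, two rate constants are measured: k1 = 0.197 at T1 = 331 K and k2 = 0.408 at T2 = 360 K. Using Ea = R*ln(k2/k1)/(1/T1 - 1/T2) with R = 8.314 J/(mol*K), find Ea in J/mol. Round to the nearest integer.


Ea = R * ln(k2/k1) / (1/T1 - 1/T2)
ln(k2/k1) = ln(0.408/0.197) = 0.7280634
1/T1 - 1/T2 = 1/331 - 1/360 = 0.000243370258
Ea = 8.314 * 0.7280634 / 0.000243370258
Ea = 24872 J/mol


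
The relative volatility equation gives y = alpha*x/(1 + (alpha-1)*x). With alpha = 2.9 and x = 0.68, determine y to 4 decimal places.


y = alpha*x / (1 + (alpha-1)*x)
y = 2.9*0.68 / (1 + (2.9-1)*0.68)
y = 1.972 / (1 + 1.292)
y = 1.972 / 2.292
y = 0.8604


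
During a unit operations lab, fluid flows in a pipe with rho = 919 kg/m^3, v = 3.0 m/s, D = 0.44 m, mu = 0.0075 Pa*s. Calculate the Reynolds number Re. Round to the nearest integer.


Re = rho * v * D / mu
Re = 919 * 3.0 * 0.44 / 0.0075
Re = 1213.08 / 0.0075
Re = 161744
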